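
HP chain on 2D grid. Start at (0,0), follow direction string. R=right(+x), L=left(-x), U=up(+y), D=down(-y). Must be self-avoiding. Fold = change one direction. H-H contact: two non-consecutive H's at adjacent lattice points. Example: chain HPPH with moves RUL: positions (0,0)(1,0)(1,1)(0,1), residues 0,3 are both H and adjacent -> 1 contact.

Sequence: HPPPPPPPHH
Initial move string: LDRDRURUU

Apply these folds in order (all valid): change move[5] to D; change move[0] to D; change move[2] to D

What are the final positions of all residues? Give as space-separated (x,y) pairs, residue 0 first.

Initial moves: LDRDRURUU
Fold: move[5]->D => LDRDRDRUU (positions: [(0, 0), (-1, 0), (-1, -1), (0, -1), (0, -2), (1, -2), (1, -3), (2, -3), (2, -2), (2, -1)])
Fold: move[0]->D => DDRDRDRUU (positions: [(0, 0), (0, -1), (0, -2), (1, -2), (1, -3), (2, -3), (2, -4), (3, -4), (3, -3), (3, -2)])
Fold: move[2]->D => DDDDRDRUU (positions: [(0, 0), (0, -1), (0, -2), (0, -3), (0, -4), (1, -4), (1, -5), (2, -5), (2, -4), (2, -3)])

Answer: (0,0) (0,-1) (0,-2) (0,-3) (0,-4) (1,-4) (1,-5) (2,-5) (2,-4) (2,-3)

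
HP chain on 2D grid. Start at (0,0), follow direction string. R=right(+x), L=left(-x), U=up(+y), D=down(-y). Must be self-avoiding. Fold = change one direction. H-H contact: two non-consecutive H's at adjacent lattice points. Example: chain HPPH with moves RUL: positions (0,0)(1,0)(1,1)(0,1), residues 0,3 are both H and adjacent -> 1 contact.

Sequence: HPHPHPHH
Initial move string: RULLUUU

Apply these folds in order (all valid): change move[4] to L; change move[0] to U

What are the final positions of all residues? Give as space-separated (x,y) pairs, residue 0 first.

Initial moves: RULLUUU
Fold: move[4]->L => RULLLUU (positions: [(0, 0), (1, 0), (1, 1), (0, 1), (-1, 1), (-2, 1), (-2, 2), (-2, 3)])
Fold: move[0]->U => UULLLUU (positions: [(0, 0), (0, 1), (0, 2), (-1, 2), (-2, 2), (-3, 2), (-3, 3), (-3, 4)])

Answer: (0,0) (0,1) (0,2) (-1,2) (-2,2) (-3,2) (-3,3) (-3,4)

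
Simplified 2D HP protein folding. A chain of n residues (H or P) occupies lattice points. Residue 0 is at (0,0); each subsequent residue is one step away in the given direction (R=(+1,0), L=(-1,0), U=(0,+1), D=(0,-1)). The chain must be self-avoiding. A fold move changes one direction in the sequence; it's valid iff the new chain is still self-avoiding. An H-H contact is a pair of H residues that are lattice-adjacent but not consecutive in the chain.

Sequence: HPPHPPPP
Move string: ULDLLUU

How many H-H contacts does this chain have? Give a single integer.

Positions: [(0, 0), (0, 1), (-1, 1), (-1, 0), (-2, 0), (-3, 0), (-3, 1), (-3, 2)]
H-H contact: residue 0 @(0,0) - residue 3 @(-1, 0)

Answer: 1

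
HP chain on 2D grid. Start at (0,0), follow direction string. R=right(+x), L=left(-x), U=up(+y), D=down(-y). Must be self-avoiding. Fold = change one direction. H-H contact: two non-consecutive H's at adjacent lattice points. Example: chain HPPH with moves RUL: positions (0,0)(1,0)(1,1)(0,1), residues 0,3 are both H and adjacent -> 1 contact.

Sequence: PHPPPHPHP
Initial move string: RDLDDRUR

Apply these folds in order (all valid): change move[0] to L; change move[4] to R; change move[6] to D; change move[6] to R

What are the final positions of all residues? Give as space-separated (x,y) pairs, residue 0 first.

Initial moves: RDLDDRUR
Fold: move[0]->L => LDLDDRUR (positions: [(0, 0), (-1, 0), (-1, -1), (-2, -1), (-2, -2), (-2, -3), (-1, -3), (-1, -2), (0, -2)])
Fold: move[4]->R => LDLDRRUR (positions: [(0, 0), (-1, 0), (-1, -1), (-2, -1), (-2, -2), (-1, -2), (0, -2), (0, -1), (1, -1)])
Fold: move[6]->D => LDLDRRDR (positions: [(0, 0), (-1, 0), (-1, -1), (-2, -1), (-2, -2), (-1, -2), (0, -2), (0, -3), (1, -3)])
Fold: move[6]->R => LDLDRRRR (positions: [(0, 0), (-1, 0), (-1, -1), (-2, -1), (-2, -2), (-1, -2), (0, -2), (1, -2), (2, -2)])

Answer: (0,0) (-1,0) (-1,-1) (-2,-1) (-2,-2) (-1,-2) (0,-2) (1,-2) (2,-2)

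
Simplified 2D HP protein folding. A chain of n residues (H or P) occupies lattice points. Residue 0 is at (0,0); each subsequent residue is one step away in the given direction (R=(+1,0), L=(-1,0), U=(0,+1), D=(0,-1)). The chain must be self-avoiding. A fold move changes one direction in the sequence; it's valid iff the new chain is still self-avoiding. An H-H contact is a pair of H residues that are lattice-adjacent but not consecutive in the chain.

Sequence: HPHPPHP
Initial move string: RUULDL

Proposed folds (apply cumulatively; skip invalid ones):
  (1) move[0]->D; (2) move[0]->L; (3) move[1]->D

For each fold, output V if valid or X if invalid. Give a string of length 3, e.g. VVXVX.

Answer: XVX

Derivation:
Initial: RUULDL -> [(0, 0), (1, 0), (1, 1), (1, 2), (0, 2), (0, 1), (-1, 1)]
Fold 1: move[0]->D => DUULDL INVALID (collision), skipped
Fold 2: move[0]->L => LUULDL VALID
Fold 3: move[1]->D => LDULDL INVALID (collision), skipped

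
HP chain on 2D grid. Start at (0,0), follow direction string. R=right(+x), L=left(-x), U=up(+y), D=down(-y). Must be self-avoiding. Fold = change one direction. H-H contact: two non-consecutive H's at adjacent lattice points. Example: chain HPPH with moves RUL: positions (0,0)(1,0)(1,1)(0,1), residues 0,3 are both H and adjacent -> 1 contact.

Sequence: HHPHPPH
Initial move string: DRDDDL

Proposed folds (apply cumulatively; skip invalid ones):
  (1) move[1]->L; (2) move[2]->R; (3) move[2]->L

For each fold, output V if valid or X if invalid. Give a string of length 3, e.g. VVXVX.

Answer: VXV

Derivation:
Initial: DRDDDL -> [(0, 0), (0, -1), (1, -1), (1, -2), (1, -3), (1, -4), (0, -4)]
Fold 1: move[1]->L => DLDDDL VALID
Fold 2: move[2]->R => DLRDDL INVALID (collision), skipped
Fold 3: move[2]->L => DLLDDL VALID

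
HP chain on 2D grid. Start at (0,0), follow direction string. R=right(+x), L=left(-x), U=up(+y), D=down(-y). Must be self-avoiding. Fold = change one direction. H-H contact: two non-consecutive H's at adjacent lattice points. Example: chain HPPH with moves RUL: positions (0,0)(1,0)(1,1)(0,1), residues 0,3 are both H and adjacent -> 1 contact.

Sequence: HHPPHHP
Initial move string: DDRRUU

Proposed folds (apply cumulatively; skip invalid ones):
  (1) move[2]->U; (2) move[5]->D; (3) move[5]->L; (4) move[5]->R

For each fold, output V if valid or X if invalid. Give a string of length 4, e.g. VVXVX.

Answer: XXVV

Derivation:
Initial: DDRRUU -> [(0, 0), (0, -1), (0, -2), (1, -2), (2, -2), (2, -1), (2, 0)]
Fold 1: move[2]->U => DDURUU INVALID (collision), skipped
Fold 2: move[5]->D => DDRRUD INVALID (collision), skipped
Fold 3: move[5]->L => DDRRUL VALID
Fold 4: move[5]->R => DDRRUR VALID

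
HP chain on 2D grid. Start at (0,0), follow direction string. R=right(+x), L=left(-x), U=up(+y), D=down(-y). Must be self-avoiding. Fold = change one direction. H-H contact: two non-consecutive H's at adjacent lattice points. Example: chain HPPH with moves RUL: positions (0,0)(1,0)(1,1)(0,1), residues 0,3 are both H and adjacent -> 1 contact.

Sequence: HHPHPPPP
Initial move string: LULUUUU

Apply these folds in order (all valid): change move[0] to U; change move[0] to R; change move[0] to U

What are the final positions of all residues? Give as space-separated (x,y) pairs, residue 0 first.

Initial moves: LULUUUU
Fold: move[0]->U => UULUUUU (positions: [(0, 0), (0, 1), (0, 2), (-1, 2), (-1, 3), (-1, 4), (-1, 5), (-1, 6)])
Fold: move[0]->R => RULUUUU (positions: [(0, 0), (1, 0), (1, 1), (0, 1), (0, 2), (0, 3), (0, 4), (0, 5)])
Fold: move[0]->U => UULUUUU (positions: [(0, 0), (0, 1), (0, 2), (-1, 2), (-1, 3), (-1, 4), (-1, 5), (-1, 6)])

Answer: (0,0) (0,1) (0,2) (-1,2) (-1,3) (-1,4) (-1,5) (-1,6)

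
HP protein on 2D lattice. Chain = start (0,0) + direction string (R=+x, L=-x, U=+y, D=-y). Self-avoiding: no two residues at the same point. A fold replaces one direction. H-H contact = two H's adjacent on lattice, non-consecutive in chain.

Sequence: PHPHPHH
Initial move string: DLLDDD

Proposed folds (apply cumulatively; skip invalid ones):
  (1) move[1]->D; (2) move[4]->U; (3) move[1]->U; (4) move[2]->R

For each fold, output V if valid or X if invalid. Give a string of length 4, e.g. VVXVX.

Initial: DLLDDD -> [(0, 0), (0, -1), (-1, -1), (-2, -1), (-2, -2), (-2, -3), (-2, -4)]
Fold 1: move[1]->D => DDLDDD VALID
Fold 2: move[4]->U => DDLDUD INVALID (collision), skipped
Fold 3: move[1]->U => DULDDD INVALID (collision), skipped
Fold 4: move[2]->R => DDRDDD VALID

Answer: VXXV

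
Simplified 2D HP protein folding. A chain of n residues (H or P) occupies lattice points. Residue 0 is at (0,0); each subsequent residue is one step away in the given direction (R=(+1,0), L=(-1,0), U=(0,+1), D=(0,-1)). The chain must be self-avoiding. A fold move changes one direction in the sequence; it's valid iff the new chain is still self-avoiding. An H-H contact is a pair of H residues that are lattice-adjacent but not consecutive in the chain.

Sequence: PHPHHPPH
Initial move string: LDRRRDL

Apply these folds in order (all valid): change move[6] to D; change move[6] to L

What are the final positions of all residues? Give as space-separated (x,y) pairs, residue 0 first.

Answer: (0,0) (-1,0) (-1,-1) (0,-1) (1,-1) (2,-1) (2,-2) (1,-2)

Derivation:
Initial moves: LDRRRDL
Fold: move[6]->D => LDRRRDD (positions: [(0, 0), (-1, 0), (-1, -1), (0, -1), (1, -1), (2, -1), (2, -2), (2, -3)])
Fold: move[6]->L => LDRRRDL (positions: [(0, 0), (-1, 0), (-1, -1), (0, -1), (1, -1), (2, -1), (2, -2), (1, -2)])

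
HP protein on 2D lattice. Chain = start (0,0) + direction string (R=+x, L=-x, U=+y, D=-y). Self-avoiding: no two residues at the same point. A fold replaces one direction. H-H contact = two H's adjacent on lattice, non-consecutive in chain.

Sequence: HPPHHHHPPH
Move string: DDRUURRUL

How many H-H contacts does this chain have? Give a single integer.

Answer: 2

Derivation:
Positions: [(0, 0), (0, -1), (0, -2), (1, -2), (1, -1), (1, 0), (2, 0), (3, 0), (3, 1), (2, 1)]
H-H contact: residue 0 @(0,0) - residue 5 @(1, 0)
H-H contact: residue 6 @(2,0) - residue 9 @(2, 1)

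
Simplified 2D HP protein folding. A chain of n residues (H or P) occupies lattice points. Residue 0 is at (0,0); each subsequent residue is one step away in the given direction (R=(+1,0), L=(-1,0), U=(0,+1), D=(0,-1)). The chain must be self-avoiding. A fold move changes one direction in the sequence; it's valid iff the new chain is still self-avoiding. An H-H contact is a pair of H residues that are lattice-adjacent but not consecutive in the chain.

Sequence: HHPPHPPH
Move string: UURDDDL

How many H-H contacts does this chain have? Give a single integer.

Answer: 2

Derivation:
Positions: [(0, 0), (0, 1), (0, 2), (1, 2), (1, 1), (1, 0), (1, -1), (0, -1)]
H-H contact: residue 0 @(0,0) - residue 7 @(0, -1)
H-H contact: residue 1 @(0,1) - residue 4 @(1, 1)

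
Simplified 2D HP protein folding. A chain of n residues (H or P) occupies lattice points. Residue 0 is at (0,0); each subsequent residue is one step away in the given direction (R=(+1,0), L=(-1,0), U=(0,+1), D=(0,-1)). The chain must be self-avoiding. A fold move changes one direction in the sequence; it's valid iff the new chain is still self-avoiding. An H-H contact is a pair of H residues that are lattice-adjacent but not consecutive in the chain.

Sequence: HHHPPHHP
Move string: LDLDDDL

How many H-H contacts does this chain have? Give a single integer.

Positions: [(0, 0), (-1, 0), (-1, -1), (-2, -1), (-2, -2), (-2, -3), (-2, -4), (-3, -4)]
No H-H contacts found.

Answer: 0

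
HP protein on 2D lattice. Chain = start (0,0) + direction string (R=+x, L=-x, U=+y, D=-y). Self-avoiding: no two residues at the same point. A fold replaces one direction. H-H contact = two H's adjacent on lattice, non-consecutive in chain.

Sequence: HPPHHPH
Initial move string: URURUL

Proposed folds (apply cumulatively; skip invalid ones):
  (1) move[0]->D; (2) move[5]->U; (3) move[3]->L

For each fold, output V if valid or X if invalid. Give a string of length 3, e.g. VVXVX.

Answer: VVX

Derivation:
Initial: URURUL -> [(0, 0), (0, 1), (1, 1), (1, 2), (2, 2), (2, 3), (1, 3)]
Fold 1: move[0]->D => DRURUL VALID
Fold 2: move[5]->U => DRURUU VALID
Fold 3: move[3]->L => DRULUU INVALID (collision), skipped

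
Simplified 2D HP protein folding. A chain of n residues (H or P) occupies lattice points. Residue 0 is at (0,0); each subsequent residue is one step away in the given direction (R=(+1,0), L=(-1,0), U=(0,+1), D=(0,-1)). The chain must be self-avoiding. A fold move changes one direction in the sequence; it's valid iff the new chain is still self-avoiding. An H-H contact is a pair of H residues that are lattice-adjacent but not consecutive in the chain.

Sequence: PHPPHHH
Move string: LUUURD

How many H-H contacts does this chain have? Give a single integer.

Positions: [(0, 0), (-1, 0), (-1, 1), (-1, 2), (-1, 3), (0, 3), (0, 2)]
No H-H contacts found.

Answer: 0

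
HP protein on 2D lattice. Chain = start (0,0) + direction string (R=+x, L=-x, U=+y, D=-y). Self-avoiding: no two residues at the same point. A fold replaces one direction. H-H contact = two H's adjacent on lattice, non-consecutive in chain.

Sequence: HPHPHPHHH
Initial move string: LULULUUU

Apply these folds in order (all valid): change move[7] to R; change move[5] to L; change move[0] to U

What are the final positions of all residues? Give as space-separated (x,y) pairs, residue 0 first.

Answer: (0,0) (0,1) (0,2) (-1,2) (-1,3) (-2,3) (-3,3) (-3,4) (-2,4)

Derivation:
Initial moves: LULULUUU
Fold: move[7]->R => LULULUUR (positions: [(0, 0), (-1, 0), (-1, 1), (-2, 1), (-2, 2), (-3, 2), (-3, 3), (-3, 4), (-2, 4)])
Fold: move[5]->L => LULULLUR (positions: [(0, 0), (-1, 0), (-1, 1), (-2, 1), (-2, 2), (-3, 2), (-4, 2), (-4, 3), (-3, 3)])
Fold: move[0]->U => UULULLUR (positions: [(0, 0), (0, 1), (0, 2), (-1, 2), (-1, 3), (-2, 3), (-3, 3), (-3, 4), (-2, 4)])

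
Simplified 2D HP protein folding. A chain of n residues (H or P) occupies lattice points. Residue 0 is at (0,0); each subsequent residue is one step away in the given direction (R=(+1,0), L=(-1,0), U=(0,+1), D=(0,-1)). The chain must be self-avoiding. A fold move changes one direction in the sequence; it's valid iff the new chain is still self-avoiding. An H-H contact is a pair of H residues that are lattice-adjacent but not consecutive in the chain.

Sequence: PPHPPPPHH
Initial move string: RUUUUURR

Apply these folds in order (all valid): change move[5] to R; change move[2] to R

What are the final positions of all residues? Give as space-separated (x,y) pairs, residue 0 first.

Answer: (0,0) (1,0) (1,1) (2,1) (2,2) (2,3) (3,3) (4,3) (5,3)

Derivation:
Initial moves: RUUUUURR
Fold: move[5]->R => RUUUURRR (positions: [(0, 0), (1, 0), (1, 1), (1, 2), (1, 3), (1, 4), (2, 4), (3, 4), (4, 4)])
Fold: move[2]->R => RURUURRR (positions: [(0, 0), (1, 0), (1, 1), (2, 1), (2, 2), (2, 3), (3, 3), (4, 3), (5, 3)])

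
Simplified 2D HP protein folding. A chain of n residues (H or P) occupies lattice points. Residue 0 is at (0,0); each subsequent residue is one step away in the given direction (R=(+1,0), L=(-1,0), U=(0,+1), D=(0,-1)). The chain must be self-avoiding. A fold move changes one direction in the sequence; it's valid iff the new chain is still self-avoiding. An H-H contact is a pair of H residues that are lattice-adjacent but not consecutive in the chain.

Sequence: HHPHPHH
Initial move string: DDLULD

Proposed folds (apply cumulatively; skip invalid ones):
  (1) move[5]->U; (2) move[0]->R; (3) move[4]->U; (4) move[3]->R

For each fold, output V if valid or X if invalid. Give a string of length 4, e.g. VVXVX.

Initial: DDLULD -> [(0, 0), (0, -1), (0, -2), (-1, -2), (-1, -1), (-2, -1), (-2, -2)]
Fold 1: move[5]->U => DDLULU VALID
Fold 2: move[0]->R => RDLULU INVALID (collision), skipped
Fold 3: move[4]->U => DDLUUU VALID
Fold 4: move[3]->R => DDLRUU INVALID (collision), skipped

Answer: VXVX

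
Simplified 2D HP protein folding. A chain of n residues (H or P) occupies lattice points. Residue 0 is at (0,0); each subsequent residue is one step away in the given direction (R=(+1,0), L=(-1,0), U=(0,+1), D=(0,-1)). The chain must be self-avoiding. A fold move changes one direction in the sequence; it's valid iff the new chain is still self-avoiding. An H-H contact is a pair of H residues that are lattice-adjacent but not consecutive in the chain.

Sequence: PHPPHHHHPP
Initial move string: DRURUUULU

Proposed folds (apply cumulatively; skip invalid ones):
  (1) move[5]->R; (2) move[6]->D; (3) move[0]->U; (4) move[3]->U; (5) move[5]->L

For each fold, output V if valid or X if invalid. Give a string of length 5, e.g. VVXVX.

Answer: VXVVV

Derivation:
Initial: DRURUUULU -> [(0, 0), (0, -1), (1, -1), (1, 0), (2, 0), (2, 1), (2, 2), (2, 3), (1, 3), (1, 4)]
Fold 1: move[5]->R => DRURURULU VALID
Fold 2: move[6]->D => DRURURDLU INVALID (collision), skipped
Fold 3: move[0]->U => URURURULU VALID
Fold 4: move[3]->U => URUUURULU VALID
Fold 5: move[5]->L => URUUULULU VALID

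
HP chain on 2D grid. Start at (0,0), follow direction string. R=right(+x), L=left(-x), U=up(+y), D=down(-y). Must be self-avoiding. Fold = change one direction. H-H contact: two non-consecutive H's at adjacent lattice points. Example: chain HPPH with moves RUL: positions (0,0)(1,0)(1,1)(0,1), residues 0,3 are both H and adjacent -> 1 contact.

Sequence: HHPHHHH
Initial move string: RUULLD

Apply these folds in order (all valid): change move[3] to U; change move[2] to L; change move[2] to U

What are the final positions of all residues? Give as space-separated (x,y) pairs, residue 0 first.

Initial moves: RUULLD
Fold: move[3]->U => RUUULD (positions: [(0, 0), (1, 0), (1, 1), (1, 2), (1, 3), (0, 3), (0, 2)])
Fold: move[2]->L => RULULD (positions: [(0, 0), (1, 0), (1, 1), (0, 1), (0, 2), (-1, 2), (-1, 1)])
Fold: move[2]->U => RUUULD (positions: [(0, 0), (1, 0), (1, 1), (1, 2), (1, 3), (0, 3), (0, 2)])

Answer: (0,0) (1,0) (1,1) (1,2) (1,3) (0,3) (0,2)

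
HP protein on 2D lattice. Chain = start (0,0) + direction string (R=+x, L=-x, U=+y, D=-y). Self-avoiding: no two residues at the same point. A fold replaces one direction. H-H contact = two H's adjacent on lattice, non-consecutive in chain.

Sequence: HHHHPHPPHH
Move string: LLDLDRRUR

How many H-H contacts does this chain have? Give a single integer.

Answer: 3

Derivation:
Positions: [(0, 0), (-1, 0), (-2, 0), (-2, -1), (-3, -1), (-3, -2), (-2, -2), (-1, -2), (-1, -1), (0, -1)]
H-H contact: residue 0 @(0,0) - residue 9 @(0, -1)
H-H contact: residue 1 @(-1,0) - residue 8 @(-1, -1)
H-H contact: residue 3 @(-2,-1) - residue 8 @(-1, -1)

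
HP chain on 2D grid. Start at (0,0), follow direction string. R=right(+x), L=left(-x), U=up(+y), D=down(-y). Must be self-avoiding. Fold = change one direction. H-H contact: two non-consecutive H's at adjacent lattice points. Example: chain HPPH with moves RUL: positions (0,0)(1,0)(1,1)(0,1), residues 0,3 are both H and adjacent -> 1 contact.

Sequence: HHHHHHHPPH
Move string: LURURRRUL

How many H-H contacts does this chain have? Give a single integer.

Positions: [(0, 0), (-1, 0), (-1, 1), (0, 1), (0, 2), (1, 2), (2, 2), (3, 2), (3, 3), (2, 3)]
H-H contact: residue 0 @(0,0) - residue 3 @(0, 1)
H-H contact: residue 6 @(2,2) - residue 9 @(2, 3)

Answer: 2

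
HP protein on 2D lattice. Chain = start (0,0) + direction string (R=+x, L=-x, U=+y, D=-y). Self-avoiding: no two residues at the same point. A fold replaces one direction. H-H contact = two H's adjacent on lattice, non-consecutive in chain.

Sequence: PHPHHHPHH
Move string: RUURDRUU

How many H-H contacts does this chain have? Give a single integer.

Answer: 1

Derivation:
Positions: [(0, 0), (1, 0), (1, 1), (1, 2), (2, 2), (2, 1), (3, 1), (3, 2), (3, 3)]
H-H contact: residue 4 @(2,2) - residue 7 @(3, 2)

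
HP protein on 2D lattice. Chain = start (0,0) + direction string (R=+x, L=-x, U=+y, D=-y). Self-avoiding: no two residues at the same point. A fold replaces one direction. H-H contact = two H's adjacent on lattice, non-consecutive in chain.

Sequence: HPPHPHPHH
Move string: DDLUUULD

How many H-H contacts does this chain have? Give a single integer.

Positions: [(0, 0), (0, -1), (0, -2), (-1, -2), (-1, -1), (-1, 0), (-1, 1), (-2, 1), (-2, 0)]
H-H contact: residue 0 @(0,0) - residue 5 @(-1, 0)
H-H contact: residue 5 @(-1,0) - residue 8 @(-2, 0)

Answer: 2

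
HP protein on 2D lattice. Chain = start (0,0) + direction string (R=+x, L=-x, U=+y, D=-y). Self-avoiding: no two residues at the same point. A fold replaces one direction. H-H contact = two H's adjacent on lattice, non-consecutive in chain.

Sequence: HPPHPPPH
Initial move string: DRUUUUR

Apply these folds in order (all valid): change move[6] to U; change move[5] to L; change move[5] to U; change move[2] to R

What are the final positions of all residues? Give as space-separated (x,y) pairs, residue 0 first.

Initial moves: DRUUUUR
Fold: move[6]->U => DRUUUUU (positions: [(0, 0), (0, -1), (1, -1), (1, 0), (1, 1), (1, 2), (1, 3), (1, 4)])
Fold: move[5]->L => DRUUULU (positions: [(0, 0), (0, -1), (1, -1), (1, 0), (1, 1), (1, 2), (0, 2), (0, 3)])
Fold: move[5]->U => DRUUUUU (positions: [(0, 0), (0, -1), (1, -1), (1, 0), (1, 1), (1, 2), (1, 3), (1, 4)])
Fold: move[2]->R => DRRUUUU (positions: [(0, 0), (0, -1), (1, -1), (2, -1), (2, 0), (2, 1), (2, 2), (2, 3)])

Answer: (0,0) (0,-1) (1,-1) (2,-1) (2,0) (2,1) (2,2) (2,3)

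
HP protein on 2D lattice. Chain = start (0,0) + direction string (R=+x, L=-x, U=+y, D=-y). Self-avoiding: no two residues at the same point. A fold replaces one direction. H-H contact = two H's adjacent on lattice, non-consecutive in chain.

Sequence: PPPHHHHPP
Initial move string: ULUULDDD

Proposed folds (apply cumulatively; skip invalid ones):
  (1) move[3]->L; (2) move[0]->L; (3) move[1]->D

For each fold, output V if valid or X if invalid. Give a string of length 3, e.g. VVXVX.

Answer: VVX

Derivation:
Initial: ULUULDDD -> [(0, 0), (0, 1), (-1, 1), (-1, 2), (-1, 3), (-2, 3), (-2, 2), (-2, 1), (-2, 0)]
Fold 1: move[3]->L => ULULLDDD VALID
Fold 2: move[0]->L => LLULLDDD VALID
Fold 3: move[1]->D => LDULLDDD INVALID (collision), skipped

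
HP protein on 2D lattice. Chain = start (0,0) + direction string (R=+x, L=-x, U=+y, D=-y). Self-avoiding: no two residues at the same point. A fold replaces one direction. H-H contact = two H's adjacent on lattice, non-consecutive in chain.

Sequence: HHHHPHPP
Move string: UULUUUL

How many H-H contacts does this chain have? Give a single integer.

Positions: [(0, 0), (0, 1), (0, 2), (-1, 2), (-1, 3), (-1, 4), (-1, 5), (-2, 5)]
No H-H contacts found.

Answer: 0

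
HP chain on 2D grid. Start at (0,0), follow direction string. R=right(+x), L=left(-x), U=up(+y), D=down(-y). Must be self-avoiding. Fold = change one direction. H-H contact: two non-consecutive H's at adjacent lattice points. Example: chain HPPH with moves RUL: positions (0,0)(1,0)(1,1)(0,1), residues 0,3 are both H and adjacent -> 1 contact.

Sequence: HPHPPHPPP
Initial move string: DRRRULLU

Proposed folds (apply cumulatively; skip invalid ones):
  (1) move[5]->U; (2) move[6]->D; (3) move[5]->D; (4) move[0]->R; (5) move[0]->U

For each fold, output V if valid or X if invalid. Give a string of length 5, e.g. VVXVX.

Initial: DRRRULLU -> [(0, 0), (0, -1), (1, -1), (2, -1), (3, -1), (3, 0), (2, 0), (1, 0), (1, 1)]
Fold 1: move[5]->U => DRRRUULU VALID
Fold 2: move[6]->D => DRRRUUDU INVALID (collision), skipped
Fold 3: move[5]->D => DRRRUDLU INVALID (collision), skipped
Fold 4: move[0]->R => RRRRUULU VALID
Fold 5: move[0]->U => URRRUULU VALID

Answer: VXXVV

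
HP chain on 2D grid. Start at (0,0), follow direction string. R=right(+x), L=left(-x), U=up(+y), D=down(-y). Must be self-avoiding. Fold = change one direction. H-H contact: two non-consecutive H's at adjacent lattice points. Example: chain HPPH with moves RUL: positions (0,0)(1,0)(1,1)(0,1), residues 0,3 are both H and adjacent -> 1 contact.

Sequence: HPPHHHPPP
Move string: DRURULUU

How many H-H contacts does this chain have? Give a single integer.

Positions: [(0, 0), (0, -1), (1, -1), (1, 0), (2, 0), (2, 1), (1, 1), (1, 2), (1, 3)]
H-H contact: residue 0 @(0,0) - residue 3 @(1, 0)

Answer: 1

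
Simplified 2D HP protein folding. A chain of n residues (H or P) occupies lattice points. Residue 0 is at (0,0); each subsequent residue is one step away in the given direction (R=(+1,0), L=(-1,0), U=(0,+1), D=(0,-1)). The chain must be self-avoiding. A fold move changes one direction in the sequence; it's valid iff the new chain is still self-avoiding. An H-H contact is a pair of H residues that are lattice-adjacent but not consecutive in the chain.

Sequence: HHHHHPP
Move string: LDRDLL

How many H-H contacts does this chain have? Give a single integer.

Positions: [(0, 0), (-1, 0), (-1, -1), (0, -1), (0, -2), (-1, -2), (-2, -2)]
H-H contact: residue 0 @(0,0) - residue 3 @(0, -1)

Answer: 1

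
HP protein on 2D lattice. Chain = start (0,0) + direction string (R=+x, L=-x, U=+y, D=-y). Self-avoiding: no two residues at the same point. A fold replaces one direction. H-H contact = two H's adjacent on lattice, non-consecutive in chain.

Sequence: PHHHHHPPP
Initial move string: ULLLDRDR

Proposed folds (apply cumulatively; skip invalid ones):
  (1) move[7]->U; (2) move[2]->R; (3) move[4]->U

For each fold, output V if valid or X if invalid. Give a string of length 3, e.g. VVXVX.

Answer: XXX

Derivation:
Initial: ULLLDRDR -> [(0, 0), (0, 1), (-1, 1), (-2, 1), (-3, 1), (-3, 0), (-2, 0), (-2, -1), (-1, -1)]
Fold 1: move[7]->U => ULLLDRDU INVALID (collision), skipped
Fold 2: move[2]->R => ULRLDRDR INVALID (collision), skipped
Fold 3: move[4]->U => ULLLURDR INVALID (collision), skipped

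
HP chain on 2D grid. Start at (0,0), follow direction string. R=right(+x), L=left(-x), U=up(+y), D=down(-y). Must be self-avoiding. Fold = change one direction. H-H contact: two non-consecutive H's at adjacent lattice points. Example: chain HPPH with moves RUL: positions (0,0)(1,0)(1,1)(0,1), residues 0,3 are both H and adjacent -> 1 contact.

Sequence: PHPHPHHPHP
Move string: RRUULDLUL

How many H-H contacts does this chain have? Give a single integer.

Answer: 3

Derivation:
Positions: [(0, 0), (1, 0), (2, 0), (2, 1), (2, 2), (1, 2), (1, 1), (0, 1), (0, 2), (-1, 2)]
H-H contact: residue 1 @(1,0) - residue 6 @(1, 1)
H-H contact: residue 3 @(2,1) - residue 6 @(1, 1)
H-H contact: residue 5 @(1,2) - residue 8 @(0, 2)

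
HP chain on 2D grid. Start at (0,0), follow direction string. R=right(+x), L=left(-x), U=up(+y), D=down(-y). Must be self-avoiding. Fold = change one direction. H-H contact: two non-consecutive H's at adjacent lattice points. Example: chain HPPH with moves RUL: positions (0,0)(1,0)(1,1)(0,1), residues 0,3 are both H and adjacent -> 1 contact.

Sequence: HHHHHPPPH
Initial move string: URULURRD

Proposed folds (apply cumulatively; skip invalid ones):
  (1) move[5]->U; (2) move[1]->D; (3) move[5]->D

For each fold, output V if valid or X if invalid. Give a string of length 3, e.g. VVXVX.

Answer: VXX

Derivation:
Initial: URULURRD -> [(0, 0), (0, 1), (1, 1), (1, 2), (0, 2), (0, 3), (1, 3), (2, 3), (2, 2)]
Fold 1: move[5]->U => URULUURD VALID
Fold 2: move[1]->D => UDULUURD INVALID (collision), skipped
Fold 3: move[5]->D => URULUDRD INVALID (collision), skipped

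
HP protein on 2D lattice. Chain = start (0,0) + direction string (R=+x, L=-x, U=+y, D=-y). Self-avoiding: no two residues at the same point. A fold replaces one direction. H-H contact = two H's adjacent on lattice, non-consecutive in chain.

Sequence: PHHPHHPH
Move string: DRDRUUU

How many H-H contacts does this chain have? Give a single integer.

Answer: 1

Derivation:
Positions: [(0, 0), (0, -1), (1, -1), (1, -2), (2, -2), (2, -1), (2, 0), (2, 1)]
H-H contact: residue 2 @(1,-1) - residue 5 @(2, -1)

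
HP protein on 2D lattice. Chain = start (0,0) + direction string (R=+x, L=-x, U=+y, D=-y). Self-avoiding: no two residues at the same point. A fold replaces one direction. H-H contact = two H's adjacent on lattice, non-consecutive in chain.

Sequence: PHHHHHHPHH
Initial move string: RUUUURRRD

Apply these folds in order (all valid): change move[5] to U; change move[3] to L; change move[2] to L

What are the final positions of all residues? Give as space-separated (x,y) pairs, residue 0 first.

Answer: (0,0) (1,0) (1,1) (0,1) (-1,1) (-1,2) (-1,3) (0,3) (1,3) (1,2)

Derivation:
Initial moves: RUUUURRRD
Fold: move[5]->U => RUUUUURRD (positions: [(0, 0), (1, 0), (1, 1), (1, 2), (1, 3), (1, 4), (1, 5), (2, 5), (3, 5), (3, 4)])
Fold: move[3]->L => RUULUURRD (positions: [(0, 0), (1, 0), (1, 1), (1, 2), (0, 2), (0, 3), (0, 4), (1, 4), (2, 4), (2, 3)])
Fold: move[2]->L => RULLUURRD (positions: [(0, 0), (1, 0), (1, 1), (0, 1), (-1, 1), (-1, 2), (-1, 3), (0, 3), (1, 3), (1, 2)])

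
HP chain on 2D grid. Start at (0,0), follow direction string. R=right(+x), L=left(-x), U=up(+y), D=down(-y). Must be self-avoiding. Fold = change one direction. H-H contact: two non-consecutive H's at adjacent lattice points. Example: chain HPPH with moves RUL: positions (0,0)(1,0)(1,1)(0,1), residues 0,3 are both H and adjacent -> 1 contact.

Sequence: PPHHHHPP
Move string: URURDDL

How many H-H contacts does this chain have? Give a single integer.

Positions: [(0, 0), (0, 1), (1, 1), (1, 2), (2, 2), (2, 1), (2, 0), (1, 0)]
H-H contact: residue 2 @(1,1) - residue 5 @(2, 1)

Answer: 1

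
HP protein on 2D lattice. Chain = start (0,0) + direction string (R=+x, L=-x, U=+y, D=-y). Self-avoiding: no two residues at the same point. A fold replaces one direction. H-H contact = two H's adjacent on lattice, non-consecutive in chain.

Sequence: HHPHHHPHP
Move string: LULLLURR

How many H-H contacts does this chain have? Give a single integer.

Answer: 1

Derivation:
Positions: [(0, 0), (-1, 0), (-1, 1), (-2, 1), (-3, 1), (-4, 1), (-4, 2), (-3, 2), (-2, 2)]
H-H contact: residue 4 @(-3,1) - residue 7 @(-3, 2)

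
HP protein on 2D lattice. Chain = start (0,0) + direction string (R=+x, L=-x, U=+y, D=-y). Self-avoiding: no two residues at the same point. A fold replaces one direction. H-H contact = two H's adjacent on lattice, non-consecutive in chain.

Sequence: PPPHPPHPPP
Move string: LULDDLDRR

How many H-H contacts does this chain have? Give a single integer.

Answer: 0

Derivation:
Positions: [(0, 0), (-1, 0), (-1, 1), (-2, 1), (-2, 0), (-2, -1), (-3, -1), (-3, -2), (-2, -2), (-1, -2)]
No H-H contacts found.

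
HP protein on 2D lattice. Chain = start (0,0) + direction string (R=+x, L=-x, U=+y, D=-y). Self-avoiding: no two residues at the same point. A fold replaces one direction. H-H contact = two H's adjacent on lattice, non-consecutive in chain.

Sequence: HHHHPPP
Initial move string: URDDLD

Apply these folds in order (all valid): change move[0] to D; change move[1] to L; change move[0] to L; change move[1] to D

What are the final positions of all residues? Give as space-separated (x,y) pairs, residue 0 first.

Initial moves: URDDLD
Fold: move[0]->D => DRDDLD (positions: [(0, 0), (0, -1), (1, -1), (1, -2), (1, -3), (0, -3), (0, -4)])
Fold: move[1]->L => DLDDLD (positions: [(0, 0), (0, -1), (-1, -1), (-1, -2), (-1, -3), (-2, -3), (-2, -4)])
Fold: move[0]->L => LLDDLD (positions: [(0, 0), (-1, 0), (-2, 0), (-2, -1), (-2, -2), (-3, -2), (-3, -3)])
Fold: move[1]->D => LDDDLD (positions: [(0, 0), (-1, 0), (-1, -1), (-1, -2), (-1, -3), (-2, -3), (-2, -4)])

Answer: (0,0) (-1,0) (-1,-1) (-1,-2) (-1,-3) (-2,-3) (-2,-4)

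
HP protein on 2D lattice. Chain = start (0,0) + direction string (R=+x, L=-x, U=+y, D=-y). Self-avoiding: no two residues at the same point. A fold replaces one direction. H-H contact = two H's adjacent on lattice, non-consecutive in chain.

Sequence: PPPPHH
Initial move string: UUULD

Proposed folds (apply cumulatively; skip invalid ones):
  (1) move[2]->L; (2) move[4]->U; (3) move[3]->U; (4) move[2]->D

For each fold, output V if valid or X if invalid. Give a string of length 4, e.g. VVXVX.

Answer: VVVX

Derivation:
Initial: UUULD -> [(0, 0), (0, 1), (0, 2), (0, 3), (-1, 3), (-1, 2)]
Fold 1: move[2]->L => UULLD VALID
Fold 2: move[4]->U => UULLU VALID
Fold 3: move[3]->U => UULUU VALID
Fold 4: move[2]->D => UUDUU INVALID (collision), skipped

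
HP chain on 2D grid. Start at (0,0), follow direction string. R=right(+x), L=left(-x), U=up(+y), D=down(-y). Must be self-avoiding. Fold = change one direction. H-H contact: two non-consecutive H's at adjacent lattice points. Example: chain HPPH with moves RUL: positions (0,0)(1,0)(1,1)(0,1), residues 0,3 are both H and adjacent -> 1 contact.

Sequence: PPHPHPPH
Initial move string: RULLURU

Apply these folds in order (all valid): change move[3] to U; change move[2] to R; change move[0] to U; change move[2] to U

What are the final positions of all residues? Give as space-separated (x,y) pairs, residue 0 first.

Answer: (0,0) (0,1) (0,2) (0,3) (0,4) (0,5) (1,5) (1,6)

Derivation:
Initial moves: RULLURU
Fold: move[3]->U => RULUURU (positions: [(0, 0), (1, 0), (1, 1), (0, 1), (0, 2), (0, 3), (1, 3), (1, 4)])
Fold: move[2]->R => RURUURU (positions: [(0, 0), (1, 0), (1, 1), (2, 1), (2, 2), (2, 3), (3, 3), (3, 4)])
Fold: move[0]->U => UURUURU (positions: [(0, 0), (0, 1), (0, 2), (1, 2), (1, 3), (1, 4), (2, 4), (2, 5)])
Fold: move[2]->U => UUUUURU (positions: [(0, 0), (0, 1), (0, 2), (0, 3), (0, 4), (0, 5), (1, 5), (1, 6)])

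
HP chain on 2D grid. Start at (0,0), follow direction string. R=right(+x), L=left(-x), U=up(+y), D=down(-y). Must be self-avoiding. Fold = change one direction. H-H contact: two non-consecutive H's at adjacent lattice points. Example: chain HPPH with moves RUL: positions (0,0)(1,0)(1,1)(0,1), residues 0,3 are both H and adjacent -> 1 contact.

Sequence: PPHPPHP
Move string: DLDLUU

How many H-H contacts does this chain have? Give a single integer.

Positions: [(0, 0), (0, -1), (-1, -1), (-1, -2), (-2, -2), (-2, -1), (-2, 0)]
H-H contact: residue 2 @(-1,-1) - residue 5 @(-2, -1)

Answer: 1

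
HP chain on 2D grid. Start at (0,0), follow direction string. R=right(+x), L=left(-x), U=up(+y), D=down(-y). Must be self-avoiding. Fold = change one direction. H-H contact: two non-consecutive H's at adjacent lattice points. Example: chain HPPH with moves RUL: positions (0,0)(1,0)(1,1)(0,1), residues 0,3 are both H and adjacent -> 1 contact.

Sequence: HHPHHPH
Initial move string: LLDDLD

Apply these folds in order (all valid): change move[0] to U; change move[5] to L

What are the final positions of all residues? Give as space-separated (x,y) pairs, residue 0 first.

Answer: (0,0) (0,1) (-1,1) (-1,0) (-1,-1) (-2,-1) (-3,-1)

Derivation:
Initial moves: LLDDLD
Fold: move[0]->U => ULDDLD (positions: [(0, 0), (0, 1), (-1, 1), (-1, 0), (-1, -1), (-2, -1), (-2, -2)])
Fold: move[5]->L => ULDDLL (positions: [(0, 0), (0, 1), (-1, 1), (-1, 0), (-1, -1), (-2, -1), (-3, -1)])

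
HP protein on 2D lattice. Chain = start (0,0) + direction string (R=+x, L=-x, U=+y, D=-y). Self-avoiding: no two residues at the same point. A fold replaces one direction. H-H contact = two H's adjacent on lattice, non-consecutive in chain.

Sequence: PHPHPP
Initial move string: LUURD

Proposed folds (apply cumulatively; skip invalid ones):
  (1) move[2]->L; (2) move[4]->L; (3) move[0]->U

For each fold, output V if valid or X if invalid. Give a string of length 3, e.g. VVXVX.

Initial: LUURD -> [(0, 0), (-1, 0), (-1, 1), (-1, 2), (0, 2), (0, 1)]
Fold 1: move[2]->L => LULRD INVALID (collision), skipped
Fold 2: move[4]->L => LUURL INVALID (collision), skipped
Fold 3: move[0]->U => UUURD VALID

Answer: XXV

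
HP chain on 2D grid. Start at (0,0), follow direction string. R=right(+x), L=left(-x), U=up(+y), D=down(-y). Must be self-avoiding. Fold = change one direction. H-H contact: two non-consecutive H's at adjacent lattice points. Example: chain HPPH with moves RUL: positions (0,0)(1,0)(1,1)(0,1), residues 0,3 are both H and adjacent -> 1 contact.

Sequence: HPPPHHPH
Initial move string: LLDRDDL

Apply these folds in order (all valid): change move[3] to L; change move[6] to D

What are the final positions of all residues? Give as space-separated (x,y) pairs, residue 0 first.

Initial moves: LLDRDDL
Fold: move[3]->L => LLDLDDL (positions: [(0, 0), (-1, 0), (-2, 0), (-2, -1), (-3, -1), (-3, -2), (-3, -3), (-4, -3)])
Fold: move[6]->D => LLDLDDD (positions: [(0, 0), (-1, 0), (-2, 0), (-2, -1), (-3, -1), (-3, -2), (-3, -3), (-3, -4)])

Answer: (0,0) (-1,0) (-2,0) (-2,-1) (-3,-1) (-3,-2) (-3,-3) (-3,-4)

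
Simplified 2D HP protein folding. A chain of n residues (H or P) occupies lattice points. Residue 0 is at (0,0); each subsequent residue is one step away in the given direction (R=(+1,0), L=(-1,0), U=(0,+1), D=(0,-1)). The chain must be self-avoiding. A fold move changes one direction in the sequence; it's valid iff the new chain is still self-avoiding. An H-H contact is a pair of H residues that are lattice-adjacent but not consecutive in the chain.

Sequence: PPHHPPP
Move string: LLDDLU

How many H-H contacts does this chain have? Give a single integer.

Positions: [(0, 0), (-1, 0), (-2, 0), (-2, -1), (-2, -2), (-3, -2), (-3, -1)]
No H-H contacts found.

Answer: 0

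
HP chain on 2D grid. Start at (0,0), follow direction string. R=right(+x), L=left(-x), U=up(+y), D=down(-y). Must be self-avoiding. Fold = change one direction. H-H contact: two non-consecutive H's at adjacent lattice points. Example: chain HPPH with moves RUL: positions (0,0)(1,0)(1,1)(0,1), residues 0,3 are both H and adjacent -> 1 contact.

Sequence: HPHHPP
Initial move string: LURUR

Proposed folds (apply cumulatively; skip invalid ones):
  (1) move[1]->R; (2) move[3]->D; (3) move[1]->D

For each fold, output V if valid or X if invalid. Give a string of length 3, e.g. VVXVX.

Initial: LURUR -> [(0, 0), (-1, 0), (-1, 1), (0, 1), (0, 2), (1, 2)]
Fold 1: move[1]->R => LRRUR INVALID (collision), skipped
Fold 2: move[3]->D => LURDR INVALID (collision), skipped
Fold 3: move[1]->D => LDRUR INVALID (collision), skipped

Answer: XXX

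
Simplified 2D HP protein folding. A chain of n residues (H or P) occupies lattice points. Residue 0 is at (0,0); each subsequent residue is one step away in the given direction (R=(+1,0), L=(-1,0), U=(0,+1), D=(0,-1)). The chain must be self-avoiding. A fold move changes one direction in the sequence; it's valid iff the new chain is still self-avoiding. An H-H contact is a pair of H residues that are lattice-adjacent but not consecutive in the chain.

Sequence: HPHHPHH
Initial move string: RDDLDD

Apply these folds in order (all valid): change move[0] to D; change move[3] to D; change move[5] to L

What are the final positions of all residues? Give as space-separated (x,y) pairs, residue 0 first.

Initial moves: RDDLDD
Fold: move[0]->D => DDDLDD (positions: [(0, 0), (0, -1), (0, -2), (0, -3), (-1, -3), (-1, -4), (-1, -5)])
Fold: move[3]->D => DDDDDD (positions: [(0, 0), (0, -1), (0, -2), (0, -3), (0, -4), (0, -5), (0, -6)])
Fold: move[5]->L => DDDDDL (positions: [(0, 0), (0, -1), (0, -2), (0, -3), (0, -4), (0, -5), (-1, -5)])

Answer: (0,0) (0,-1) (0,-2) (0,-3) (0,-4) (0,-5) (-1,-5)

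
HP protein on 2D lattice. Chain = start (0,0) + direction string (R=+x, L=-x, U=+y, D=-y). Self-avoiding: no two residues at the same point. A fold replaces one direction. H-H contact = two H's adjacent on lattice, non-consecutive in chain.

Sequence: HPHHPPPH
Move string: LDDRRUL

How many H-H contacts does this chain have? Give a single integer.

Answer: 2

Derivation:
Positions: [(0, 0), (-1, 0), (-1, -1), (-1, -2), (0, -2), (1, -2), (1, -1), (0, -1)]
H-H contact: residue 0 @(0,0) - residue 7 @(0, -1)
H-H contact: residue 2 @(-1,-1) - residue 7 @(0, -1)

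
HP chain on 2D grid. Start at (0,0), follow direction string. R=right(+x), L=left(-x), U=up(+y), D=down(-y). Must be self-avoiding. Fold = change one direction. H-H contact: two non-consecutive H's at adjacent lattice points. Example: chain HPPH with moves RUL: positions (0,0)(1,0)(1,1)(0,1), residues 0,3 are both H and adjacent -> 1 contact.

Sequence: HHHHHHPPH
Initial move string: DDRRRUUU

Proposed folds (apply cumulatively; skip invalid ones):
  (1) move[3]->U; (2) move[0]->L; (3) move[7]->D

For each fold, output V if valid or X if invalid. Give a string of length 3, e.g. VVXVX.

Initial: DDRRRUUU -> [(0, 0), (0, -1), (0, -2), (1, -2), (2, -2), (3, -2), (3, -1), (3, 0), (3, 1)]
Fold 1: move[3]->U => DDRURUUU VALID
Fold 2: move[0]->L => LDRURUUU INVALID (collision), skipped
Fold 3: move[7]->D => DDRURUUD INVALID (collision), skipped

Answer: VXX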